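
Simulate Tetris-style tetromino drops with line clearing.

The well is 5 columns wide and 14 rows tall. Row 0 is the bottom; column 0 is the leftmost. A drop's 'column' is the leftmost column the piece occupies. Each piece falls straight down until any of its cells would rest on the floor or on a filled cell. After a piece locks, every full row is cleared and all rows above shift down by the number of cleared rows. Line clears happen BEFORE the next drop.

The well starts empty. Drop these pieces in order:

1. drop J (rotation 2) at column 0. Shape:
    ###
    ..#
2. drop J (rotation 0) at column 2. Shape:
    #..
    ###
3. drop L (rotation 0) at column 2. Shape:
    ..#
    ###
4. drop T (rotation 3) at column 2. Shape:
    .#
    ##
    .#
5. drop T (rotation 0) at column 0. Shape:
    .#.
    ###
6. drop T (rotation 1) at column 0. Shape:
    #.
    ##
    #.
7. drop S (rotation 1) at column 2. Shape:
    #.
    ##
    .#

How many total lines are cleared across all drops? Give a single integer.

Drop 1: J rot2 at col 0 lands with bottom-row=0; cleared 0 line(s) (total 0); column heights now [2 2 2 0 0], max=2
Drop 2: J rot0 at col 2 lands with bottom-row=2; cleared 0 line(s) (total 0); column heights now [2 2 4 3 3], max=4
Drop 3: L rot0 at col 2 lands with bottom-row=4; cleared 0 line(s) (total 0); column heights now [2 2 5 5 6], max=6
Drop 4: T rot3 at col 2 lands with bottom-row=5; cleared 0 line(s) (total 0); column heights now [2 2 7 8 6], max=8
Drop 5: T rot0 at col 0 lands with bottom-row=7; cleared 0 line(s) (total 0); column heights now [8 9 8 8 6], max=9
Drop 6: T rot1 at col 0 lands with bottom-row=8; cleared 0 line(s) (total 0); column heights now [11 10 8 8 6], max=11
Drop 7: S rot1 at col 2 lands with bottom-row=8; cleared 0 line(s) (total 0); column heights now [11 10 11 10 6], max=11

Answer: 0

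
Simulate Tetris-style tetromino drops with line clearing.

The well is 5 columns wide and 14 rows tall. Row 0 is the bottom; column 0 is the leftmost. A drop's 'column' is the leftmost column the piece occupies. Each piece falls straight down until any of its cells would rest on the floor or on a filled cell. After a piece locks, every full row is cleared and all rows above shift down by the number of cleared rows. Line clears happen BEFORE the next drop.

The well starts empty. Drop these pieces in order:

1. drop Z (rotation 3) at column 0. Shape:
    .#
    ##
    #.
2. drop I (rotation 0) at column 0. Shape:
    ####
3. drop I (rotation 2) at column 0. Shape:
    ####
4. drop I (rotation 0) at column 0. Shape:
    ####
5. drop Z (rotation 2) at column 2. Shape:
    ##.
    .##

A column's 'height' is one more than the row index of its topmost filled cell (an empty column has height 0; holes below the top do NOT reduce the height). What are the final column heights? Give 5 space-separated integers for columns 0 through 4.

Drop 1: Z rot3 at col 0 lands with bottom-row=0; cleared 0 line(s) (total 0); column heights now [2 3 0 0 0], max=3
Drop 2: I rot0 at col 0 lands with bottom-row=3; cleared 0 line(s) (total 0); column heights now [4 4 4 4 0], max=4
Drop 3: I rot2 at col 0 lands with bottom-row=4; cleared 0 line(s) (total 0); column heights now [5 5 5 5 0], max=5
Drop 4: I rot0 at col 0 lands with bottom-row=5; cleared 0 line(s) (total 0); column heights now [6 6 6 6 0], max=6
Drop 5: Z rot2 at col 2 lands with bottom-row=6; cleared 0 line(s) (total 0); column heights now [6 6 8 8 7], max=8

Answer: 6 6 8 8 7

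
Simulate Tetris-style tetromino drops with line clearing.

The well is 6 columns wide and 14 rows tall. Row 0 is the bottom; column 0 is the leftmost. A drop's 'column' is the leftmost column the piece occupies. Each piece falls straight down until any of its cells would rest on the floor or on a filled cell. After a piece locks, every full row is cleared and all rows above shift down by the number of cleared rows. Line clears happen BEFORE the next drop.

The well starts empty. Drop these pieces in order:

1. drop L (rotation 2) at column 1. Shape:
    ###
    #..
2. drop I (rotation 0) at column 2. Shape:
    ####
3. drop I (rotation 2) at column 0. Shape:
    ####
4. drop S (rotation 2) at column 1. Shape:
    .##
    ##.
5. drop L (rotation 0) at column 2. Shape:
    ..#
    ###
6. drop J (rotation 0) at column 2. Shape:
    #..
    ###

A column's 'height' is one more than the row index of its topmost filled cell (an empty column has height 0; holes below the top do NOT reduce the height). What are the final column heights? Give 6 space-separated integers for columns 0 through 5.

Drop 1: L rot2 at col 1 lands with bottom-row=0; cleared 0 line(s) (total 0); column heights now [0 2 2 2 0 0], max=2
Drop 2: I rot0 at col 2 lands with bottom-row=2; cleared 0 line(s) (total 0); column heights now [0 2 3 3 3 3], max=3
Drop 3: I rot2 at col 0 lands with bottom-row=3; cleared 0 line(s) (total 0); column heights now [4 4 4 4 3 3], max=4
Drop 4: S rot2 at col 1 lands with bottom-row=4; cleared 0 line(s) (total 0); column heights now [4 5 6 6 3 3], max=6
Drop 5: L rot0 at col 2 lands with bottom-row=6; cleared 0 line(s) (total 0); column heights now [4 5 7 7 8 3], max=8
Drop 6: J rot0 at col 2 lands with bottom-row=8; cleared 0 line(s) (total 0); column heights now [4 5 10 9 9 3], max=10

Answer: 4 5 10 9 9 3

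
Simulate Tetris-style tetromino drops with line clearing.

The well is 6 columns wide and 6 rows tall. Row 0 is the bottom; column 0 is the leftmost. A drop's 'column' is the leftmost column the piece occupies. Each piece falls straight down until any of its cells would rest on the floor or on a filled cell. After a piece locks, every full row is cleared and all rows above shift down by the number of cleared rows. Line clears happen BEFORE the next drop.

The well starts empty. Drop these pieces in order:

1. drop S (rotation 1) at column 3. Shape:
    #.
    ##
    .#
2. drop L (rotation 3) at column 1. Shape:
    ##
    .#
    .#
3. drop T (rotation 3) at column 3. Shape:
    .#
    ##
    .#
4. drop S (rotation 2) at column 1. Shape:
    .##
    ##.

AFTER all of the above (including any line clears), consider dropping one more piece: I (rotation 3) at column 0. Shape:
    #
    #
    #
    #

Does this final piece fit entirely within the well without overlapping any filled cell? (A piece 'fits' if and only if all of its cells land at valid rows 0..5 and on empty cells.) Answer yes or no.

Answer: yes

Derivation:
Drop 1: S rot1 at col 3 lands with bottom-row=0; cleared 0 line(s) (total 0); column heights now [0 0 0 3 2 0], max=3
Drop 2: L rot3 at col 1 lands with bottom-row=0; cleared 0 line(s) (total 0); column heights now [0 3 3 3 2 0], max=3
Drop 3: T rot3 at col 3 lands with bottom-row=2; cleared 0 line(s) (total 0); column heights now [0 3 3 4 5 0], max=5
Drop 4: S rot2 at col 1 lands with bottom-row=3; cleared 0 line(s) (total 0); column heights now [0 4 5 5 5 0], max=5
Test piece I rot3 at col 0 (width 1): heights before test = [0 4 5 5 5 0]; fits = True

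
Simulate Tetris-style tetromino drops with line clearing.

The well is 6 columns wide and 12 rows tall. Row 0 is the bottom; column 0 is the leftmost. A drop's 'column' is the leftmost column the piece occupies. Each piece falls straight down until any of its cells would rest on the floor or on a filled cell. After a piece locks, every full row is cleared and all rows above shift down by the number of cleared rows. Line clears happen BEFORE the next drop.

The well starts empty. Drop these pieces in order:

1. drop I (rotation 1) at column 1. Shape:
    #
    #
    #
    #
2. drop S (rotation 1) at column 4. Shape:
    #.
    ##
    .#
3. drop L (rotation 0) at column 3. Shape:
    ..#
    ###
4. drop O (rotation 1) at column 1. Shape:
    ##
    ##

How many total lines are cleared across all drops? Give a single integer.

Answer: 0

Derivation:
Drop 1: I rot1 at col 1 lands with bottom-row=0; cleared 0 line(s) (total 0); column heights now [0 4 0 0 0 0], max=4
Drop 2: S rot1 at col 4 lands with bottom-row=0; cleared 0 line(s) (total 0); column heights now [0 4 0 0 3 2], max=4
Drop 3: L rot0 at col 3 lands with bottom-row=3; cleared 0 line(s) (total 0); column heights now [0 4 0 4 4 5], max=5
Drop 4: O rot1 at col 1 lands with bottom-row=4; cleared 0 line(s) (total 0); column heights now [0 6 6 4 4 5], max=6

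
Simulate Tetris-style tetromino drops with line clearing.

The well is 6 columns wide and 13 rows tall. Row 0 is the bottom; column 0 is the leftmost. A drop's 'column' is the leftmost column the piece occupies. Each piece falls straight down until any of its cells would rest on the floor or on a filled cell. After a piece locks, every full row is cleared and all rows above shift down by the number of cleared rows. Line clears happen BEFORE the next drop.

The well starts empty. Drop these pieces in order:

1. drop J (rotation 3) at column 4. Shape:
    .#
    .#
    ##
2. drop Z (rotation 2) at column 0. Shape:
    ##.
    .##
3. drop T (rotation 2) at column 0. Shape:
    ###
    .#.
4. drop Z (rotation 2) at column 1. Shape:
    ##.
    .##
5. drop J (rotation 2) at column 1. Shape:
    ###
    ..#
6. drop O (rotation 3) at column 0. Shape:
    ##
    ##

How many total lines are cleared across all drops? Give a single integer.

Drop 1: J rot3 at col 4 lands with bottom-row=0; cleared 0 line(s) (total 0); column heights now [0 0 0 0 1 3], max=3
Drop 2: Z rot2 at col 0 lands with bottom-row=0; cleared 0 line(s) (total 0); column heights now [2 2 1 0 1 3], max=3
Drop 3: T rot2 at col 0 lands with bottom-row=2; cleared 0 line(s) (total 0); column heights now [4 4 4 0 1 3], max=4
Drop 4: Z rot2 at col 1 lands with bottom-row=4; cleared 0 line(s) (total 0); column heights now [4 6 6 5 1 3], max=6
Drop 5: J rot2 at col 1 lands with bottom-row=5; cleared 0 line(s) (total 0); column heights now [4 7 7 7 1 3], max=7
Drop 6: O rot3 at col 0 lands with bottom-row=7; cleared 0 line(s) (total 0); column heights now [9 9 7 7 1 3], max=9

Answer: 0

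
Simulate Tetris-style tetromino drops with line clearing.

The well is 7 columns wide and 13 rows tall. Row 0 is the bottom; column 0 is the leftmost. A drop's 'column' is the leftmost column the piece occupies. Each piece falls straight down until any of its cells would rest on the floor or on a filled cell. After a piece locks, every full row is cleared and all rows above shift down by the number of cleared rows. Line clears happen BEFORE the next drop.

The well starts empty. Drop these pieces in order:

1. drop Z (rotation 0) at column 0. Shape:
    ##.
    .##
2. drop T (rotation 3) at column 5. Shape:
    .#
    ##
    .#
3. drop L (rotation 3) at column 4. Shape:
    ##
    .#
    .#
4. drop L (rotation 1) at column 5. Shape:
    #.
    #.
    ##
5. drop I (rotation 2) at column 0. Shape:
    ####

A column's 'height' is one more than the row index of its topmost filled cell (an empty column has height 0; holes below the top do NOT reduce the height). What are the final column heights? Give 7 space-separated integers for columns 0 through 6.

Drop 1: Z rot0 at col 0 lands with bottom-row=0; cleared 0 line(s) (total 0); column heights now [2 2 1 0 0 0 0], max=2
Drop 2: T rot3 at col 5 lands with bottom-row=0; cleared 0 line(s) (total 0); column heights now [2 2 1 0 0 2 3], max=3
Drop 3: L rot3 at col 4 lands with bottom-row=2; cleared 0 line(s) (total 0); column heights now [2 2 1 0 5 5 3], max=5
Drop 4: L rot1 at col 5 lands with bottom-row=5; cleared 0 line(s) (total 0); column heights now [2 2 1 0 5 8 6], max=8
Drop 5: I rot2 at col 0 lands with bottom-row=2; cleared 0 line(s) (total 0); column heights now [3 3 3 3 5 8 6], max=8

Answer: 3 3 3 3 5 8 6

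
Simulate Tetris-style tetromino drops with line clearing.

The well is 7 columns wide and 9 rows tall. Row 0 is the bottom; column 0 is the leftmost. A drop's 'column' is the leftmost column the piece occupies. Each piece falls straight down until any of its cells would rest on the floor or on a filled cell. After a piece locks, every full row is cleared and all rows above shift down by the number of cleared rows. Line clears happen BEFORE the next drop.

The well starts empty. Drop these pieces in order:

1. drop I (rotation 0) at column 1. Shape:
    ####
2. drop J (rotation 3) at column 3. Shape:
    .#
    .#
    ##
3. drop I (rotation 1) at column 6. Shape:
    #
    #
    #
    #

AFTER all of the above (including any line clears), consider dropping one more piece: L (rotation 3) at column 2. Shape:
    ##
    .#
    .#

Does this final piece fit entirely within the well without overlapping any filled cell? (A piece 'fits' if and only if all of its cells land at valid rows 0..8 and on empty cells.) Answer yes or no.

Drop 1: I rot0 at col 1 lands with bottom-row=0; cleared 0 line(s) (total 0); column heights now [0 1 1 1 1 0 0], max=1
Drop 2: J rot3 at col 3 lands with bottom-row=1; cleared 0 line(s) (total 0); column heights now [0 1 1 2 4 0 0], max=4
Drop 3: I rot1 at col 6 lands with bottom-row=0; cleared 0 line(s) (total 0); column heights now [0 1 1 2 4 0 4], max=4
Test piece L rot3 at col 2 (width 2): heights before test = [0 1 1 2 4 0 4]; fits = True

Answer: yes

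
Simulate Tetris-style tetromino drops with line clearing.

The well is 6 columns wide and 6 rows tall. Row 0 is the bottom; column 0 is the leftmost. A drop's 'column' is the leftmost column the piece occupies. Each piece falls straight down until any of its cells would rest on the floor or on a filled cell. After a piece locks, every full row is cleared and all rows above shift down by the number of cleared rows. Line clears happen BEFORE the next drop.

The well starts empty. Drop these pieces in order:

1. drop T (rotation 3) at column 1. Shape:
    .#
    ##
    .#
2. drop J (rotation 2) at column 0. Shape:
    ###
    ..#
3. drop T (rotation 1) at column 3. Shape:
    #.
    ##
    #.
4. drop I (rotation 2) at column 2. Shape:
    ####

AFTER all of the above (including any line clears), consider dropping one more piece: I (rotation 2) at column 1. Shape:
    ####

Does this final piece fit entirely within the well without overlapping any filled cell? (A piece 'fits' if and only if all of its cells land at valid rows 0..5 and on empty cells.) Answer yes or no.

Drop 1: T rot3 at col 1 lands with bottom-row=0; cleared 0 line(s) (total 0); column heights now [0 2 3 0 0 0], max=3
Drop 2: J rot2 at col 0 lands with bottom-row=3; cleared 0 line(s) (total 0); column heights now [5 5 5 0 0 0], max=5
Drop 3: T rot1 at col 3 lands with bottom-row=0; cleared 0 line(s) (total 0); column heights now [5 5 5 3 2 0], max=5
Drop 4: I rot2 at col 2 lands with bottom-row=5; cleared 0 line(s) (total 0); column heights now [5 5 6 6 6 6], max=6
Test piece I rot2 at col 1 (width 4): heights before test = [5 5 6 6 6 6]; fits = False

Answer: no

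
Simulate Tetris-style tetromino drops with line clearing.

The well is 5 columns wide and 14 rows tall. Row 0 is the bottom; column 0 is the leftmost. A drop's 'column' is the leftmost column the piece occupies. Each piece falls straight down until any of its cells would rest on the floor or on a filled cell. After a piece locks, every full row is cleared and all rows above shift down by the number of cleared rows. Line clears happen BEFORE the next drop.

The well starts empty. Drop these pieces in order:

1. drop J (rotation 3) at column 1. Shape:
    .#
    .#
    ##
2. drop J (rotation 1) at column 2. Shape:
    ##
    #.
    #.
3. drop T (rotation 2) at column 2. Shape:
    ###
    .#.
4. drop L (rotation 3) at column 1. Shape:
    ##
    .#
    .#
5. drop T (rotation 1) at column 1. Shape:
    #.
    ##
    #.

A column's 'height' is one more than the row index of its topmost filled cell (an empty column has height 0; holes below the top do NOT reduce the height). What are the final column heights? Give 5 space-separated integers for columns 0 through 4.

Answer: 0 14 13 8 8

Derivation:
Drop 1: J rot3 at col 1 lands with bottom-row=0; cleared 0 line(s) (total 0); column heights now [0 1 3 0 0], max=3
Drop 2: J rot1 at col 2 lands with bottom-row=3; cleared 0 line(s) (total 0); column heights now [0 1 6 6 0], max=6
Drop 3: T rot2 at col 2 lands with bottom-row=6; cleared 0 line(s) (total 0); column heights now [0 1 8 8 8], max=8
Drop 4: L rot3 at col 1 lands with bottom-row=8; cleared 0 line(s) (total 0); column heights now [0 11 11 8 8], max=11
Drop 5: T rot1 at col 1 lands with bottom-row=11; cleared 0 line(s) (total 0); column heights now [0 14 13 8 8], max=14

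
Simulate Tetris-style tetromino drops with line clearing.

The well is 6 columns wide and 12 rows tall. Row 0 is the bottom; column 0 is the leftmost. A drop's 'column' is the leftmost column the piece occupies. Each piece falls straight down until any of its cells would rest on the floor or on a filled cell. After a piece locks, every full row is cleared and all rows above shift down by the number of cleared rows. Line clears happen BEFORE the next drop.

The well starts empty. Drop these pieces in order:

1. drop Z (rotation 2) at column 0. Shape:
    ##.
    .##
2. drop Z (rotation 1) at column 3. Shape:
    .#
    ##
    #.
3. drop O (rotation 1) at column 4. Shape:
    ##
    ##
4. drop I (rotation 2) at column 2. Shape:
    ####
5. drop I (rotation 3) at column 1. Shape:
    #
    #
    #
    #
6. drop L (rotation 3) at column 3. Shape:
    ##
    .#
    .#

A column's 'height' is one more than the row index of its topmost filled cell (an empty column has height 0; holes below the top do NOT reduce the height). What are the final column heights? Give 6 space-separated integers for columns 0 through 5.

Drop 1: Z rot2 at col 0 lands with bottom-row=0; cleared 0 line(s) (total 0); column heights now [2 2 1 0 0 0], max=2
Drop 2: Z rot1 at col 3 lands with bottom-row=0; cleared 0 line(s) (total 0); column heights now [2 2 1 2 3 0], max=3
Drop 3: O rot1 at col 4 lands with bottom-row=3; cleared 0 line(s) (total 0); column heights now [2 2 1 2 5 5], max=5
Drop 4: I rot2 at col 2 lands with bottom-row=5; cleared 0 line(s) (total 0); column heights now [2 2 6 6 6 6], max=6
Drop 5: I rot3 at col 1 lands with bottom-row=2; cleared 0 line(s) (total 0); column heights now [2 6 6 6 6 6], max=6
Drop 6: L rot3 at col 3 lands with bottom-row=6; cleared 0 line(s) (total 0); column heights now [2 6 6 9 9 6], max=9

Answer: 2 6 6 9 9 6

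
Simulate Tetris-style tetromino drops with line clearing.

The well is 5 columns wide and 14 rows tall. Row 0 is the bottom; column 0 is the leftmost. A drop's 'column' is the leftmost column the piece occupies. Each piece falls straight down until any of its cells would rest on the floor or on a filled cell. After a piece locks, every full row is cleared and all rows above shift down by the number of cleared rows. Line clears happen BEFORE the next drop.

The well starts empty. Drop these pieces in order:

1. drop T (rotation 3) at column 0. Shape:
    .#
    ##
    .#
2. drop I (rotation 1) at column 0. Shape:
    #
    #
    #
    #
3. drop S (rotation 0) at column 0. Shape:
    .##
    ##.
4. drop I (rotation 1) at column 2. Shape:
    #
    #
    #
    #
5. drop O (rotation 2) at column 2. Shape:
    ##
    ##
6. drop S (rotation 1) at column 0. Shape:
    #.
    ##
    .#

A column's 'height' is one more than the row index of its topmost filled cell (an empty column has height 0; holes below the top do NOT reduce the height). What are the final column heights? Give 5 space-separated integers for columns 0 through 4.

Answer: 11 10 14 14 0

Derivation:
Drop 1: T rot3 at col 0 lands with bottom-row=0; cleared 0 line(s) (total 0); column heights now [2 3 0 0 0], max=3
Drop 2: I rot1 at col 0 lands with bottom-row=2; cleared 0 line(s) (total 0); column heights now [6 3 0 0 0], max=6
Drop 3: S rot0 at col 0 lands with bottom-row=6; cleared 0 line(s) (total 0); column heights now [7 8 8 0 0], max=8
Drop 4: I rot1 at col 2 lands with bottom-row=8; cleared 0 line(s) (total 0); column heights now [7 8 12 0 0], max=12
Drop 5: O rot2 at col 2 lands with bottom-row=12; cleared 0 line(s) (total 0); column heights now [7 8 14 14 0], max=14
Drop 6: S rot1 at col 0 lands with bottom-row=8; cleared 0 line(s) (total 0); column heights now [11 10 14 14 0], max=14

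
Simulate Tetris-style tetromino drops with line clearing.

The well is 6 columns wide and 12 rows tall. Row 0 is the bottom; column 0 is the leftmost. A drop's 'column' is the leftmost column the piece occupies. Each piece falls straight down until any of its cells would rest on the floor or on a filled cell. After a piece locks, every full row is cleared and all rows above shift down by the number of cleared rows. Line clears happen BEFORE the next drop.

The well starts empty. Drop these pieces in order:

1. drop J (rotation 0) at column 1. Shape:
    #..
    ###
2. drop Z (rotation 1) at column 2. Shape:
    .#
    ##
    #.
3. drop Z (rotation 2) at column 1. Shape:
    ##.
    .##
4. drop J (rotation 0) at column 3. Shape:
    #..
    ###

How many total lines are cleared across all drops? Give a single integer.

Answer: 0

Derivation:
Drop 1: J rot0 at col 1 lands with bottom-row=0; cleared 0 line(s) (total 0); column heights now [0 2 1 1 0 0], max=2
Drop 2: Z rot1 at col 2 lands with bottom-row=1; cleared 0 line(s) (total 0); column heights now [0 2 3 4 0 0], max=4
Drop 3: Z rot2 at col 1 lands with bottom-row=4; cleared 0 line(s) (total 0); column heights now [0 6 6 5 0 0], max=6
Drop 4: J rot0 at col 3 lands with bottom-row=5; cleared 0 line(s) (total 0); column heights now [0 6 6 7 6 6], max=7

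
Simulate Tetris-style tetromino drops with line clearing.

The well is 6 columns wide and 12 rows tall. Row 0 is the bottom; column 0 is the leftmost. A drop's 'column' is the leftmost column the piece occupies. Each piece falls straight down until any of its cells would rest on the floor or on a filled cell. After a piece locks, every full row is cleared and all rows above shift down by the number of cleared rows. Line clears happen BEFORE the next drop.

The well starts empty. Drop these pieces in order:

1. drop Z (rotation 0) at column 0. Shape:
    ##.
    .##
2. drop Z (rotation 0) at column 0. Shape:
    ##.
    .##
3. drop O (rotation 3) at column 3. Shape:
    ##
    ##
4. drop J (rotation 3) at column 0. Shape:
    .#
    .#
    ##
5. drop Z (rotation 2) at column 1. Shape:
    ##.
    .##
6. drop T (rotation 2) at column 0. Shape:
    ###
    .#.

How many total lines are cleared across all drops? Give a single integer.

Drop 1: Z rot0 at col 0 lands with bottom-row=0; cleared 0 line(s) (total 0); column heights now [2 2 1 0 0 0], max=2
Drop 2: Z rot0 at col 0 lands with bottom-row=2; cleared 0 line(s) (total 0); column heights now [4 4 3 0 0 0], max=4
Drop 3: O rot3 at col 3 lands with bottom-row=0; cleared 0 line(s) (total 0); column heights now [4 4 3 2 2 0], max=4
Drop 4: J rot3 at col 0 lands with bottom-row=4; cleared 0 line(s) (total 0); column heights now [5 7 3 2 2 0], max=7
Drop 5: Z rot2 at col 1 lands with bottom-row=6; cleared 0 line(s) (total 0); column heights now [5 8 8 7 2 0], max=8
Drop 6: T rot2 at col 0 lands with bottom-row=8; cleared 0 line(s) (total 0); column heights now [10 10 10 7 2 0], max=10

Answer: 0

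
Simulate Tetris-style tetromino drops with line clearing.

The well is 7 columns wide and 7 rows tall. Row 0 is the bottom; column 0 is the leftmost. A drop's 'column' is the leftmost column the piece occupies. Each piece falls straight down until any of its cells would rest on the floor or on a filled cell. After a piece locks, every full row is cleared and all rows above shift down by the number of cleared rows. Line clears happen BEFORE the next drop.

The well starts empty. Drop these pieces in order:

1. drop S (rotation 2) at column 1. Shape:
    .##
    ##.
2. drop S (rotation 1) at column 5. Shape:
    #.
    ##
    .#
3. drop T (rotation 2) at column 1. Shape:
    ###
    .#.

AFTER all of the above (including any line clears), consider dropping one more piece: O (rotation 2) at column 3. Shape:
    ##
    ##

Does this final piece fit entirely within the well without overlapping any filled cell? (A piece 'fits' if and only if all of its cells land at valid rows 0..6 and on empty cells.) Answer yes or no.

Drop 1: S rot2 at col 1 lands with bottom-row=0; cleared 0 line(s) (total 0); column heights now [0 1 2 2 0 0 0], max=2
Drop 2: S rot1 at col 5 lands with bottom-row=0; cleared 0 line(s) (total 0); column heights now [0 1 2 2 0 3 2], max=3
Drop 3: T rot2 at col 1 lands with bottom-row=2; cleared 0 line(s) (total 0); column heights now [0 4 4 4 0 3 2], max=4
Test piece O rot2 at col 3 (width 2): heights before test = [0 4 4 4 0 3 2]; fits = True

Answer: yes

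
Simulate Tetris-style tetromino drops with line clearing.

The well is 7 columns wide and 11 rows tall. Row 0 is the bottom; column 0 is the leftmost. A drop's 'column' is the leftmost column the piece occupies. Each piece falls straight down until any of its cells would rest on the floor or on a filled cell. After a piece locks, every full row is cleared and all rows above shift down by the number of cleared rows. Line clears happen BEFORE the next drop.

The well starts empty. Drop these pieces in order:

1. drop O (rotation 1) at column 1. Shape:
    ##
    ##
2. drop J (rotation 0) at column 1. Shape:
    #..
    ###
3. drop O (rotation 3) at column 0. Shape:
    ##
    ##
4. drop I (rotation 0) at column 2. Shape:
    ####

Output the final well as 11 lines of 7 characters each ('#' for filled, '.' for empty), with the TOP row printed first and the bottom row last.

Answer: .......
.......
.......
.......
.......
##.....
##.....
.#####.
.###...
.##....
.##....

Derivation:
Drop 1: O rot1 at col 1 lands with bottom-row=0; cleared 0 line(s) (total 0); column heights now [0 2 2 0 0 0 0], max=2
Drop 2: J rot0 at col 1 lands with bottom-row=2; cleared 0 line(s) (total 0); column heights now [0 4 3 3 0 0 0], max=4
Drop 3: O rot3 at col 0 lands with bottom-row=4; cleared 0 line(s) (total 0); column heights now [6 6 3 3 0 0 0], max=6
Drop 4: I rot0 at col 2 lands with bottom-row=3; cleared 0 line(s) (total 0); column heights now [6 6 4 4 4 4 0], max=6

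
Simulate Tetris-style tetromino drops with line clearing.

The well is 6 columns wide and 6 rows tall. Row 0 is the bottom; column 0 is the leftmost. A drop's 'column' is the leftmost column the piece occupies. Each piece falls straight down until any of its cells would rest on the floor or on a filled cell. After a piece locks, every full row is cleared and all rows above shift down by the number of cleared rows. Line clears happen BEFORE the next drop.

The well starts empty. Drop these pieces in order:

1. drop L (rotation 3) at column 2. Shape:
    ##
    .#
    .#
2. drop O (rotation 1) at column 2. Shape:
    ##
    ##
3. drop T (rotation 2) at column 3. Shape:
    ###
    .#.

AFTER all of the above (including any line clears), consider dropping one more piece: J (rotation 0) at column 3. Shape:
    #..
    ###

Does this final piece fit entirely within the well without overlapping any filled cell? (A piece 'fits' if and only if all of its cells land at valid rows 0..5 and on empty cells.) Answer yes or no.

Drop 1: L rot3 at col 2 lands with bottom-row=0; cleared 0 line(s) (total 0); column heights now [0 0 3 3 0 0], max=3
Drop 2: O rot1 at col 2 lands with bottom-row=3; cleared 0 line(s) (total 0); column heights now [0 0 5 5 0 0], max=5
Drop 3: T rot2 at col 3 lands with bottom-row=4; cleared 0 line(s) (total 0); column heights now [0 0 5 6 6 6], max=6
Test piece J rot0 at col 3 (width 3): heights before test = [0 0 5 6 6 6]; fits = False

Answer: no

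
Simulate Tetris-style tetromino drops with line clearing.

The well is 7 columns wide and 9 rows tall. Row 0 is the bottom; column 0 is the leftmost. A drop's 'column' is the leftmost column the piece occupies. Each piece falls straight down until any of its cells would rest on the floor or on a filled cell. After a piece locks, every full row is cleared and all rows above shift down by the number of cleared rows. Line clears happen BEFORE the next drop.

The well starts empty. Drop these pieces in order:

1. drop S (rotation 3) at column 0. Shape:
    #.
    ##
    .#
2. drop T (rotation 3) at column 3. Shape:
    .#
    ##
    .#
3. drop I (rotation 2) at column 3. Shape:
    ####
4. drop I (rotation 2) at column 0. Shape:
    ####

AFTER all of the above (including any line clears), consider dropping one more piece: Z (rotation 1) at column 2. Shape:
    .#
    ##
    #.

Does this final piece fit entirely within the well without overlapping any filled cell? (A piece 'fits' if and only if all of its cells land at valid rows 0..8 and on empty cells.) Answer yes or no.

Drop 1: S rot3 at col 0 lands with bottom-row=0; cleared 0 line(s) (total 0); column heights now [3 2 0 0 0 0 0], max=3
Drop 2: T rot3 at col 3 lands with bottom-row=0; cleared 0 line(s) (total 0); column heights now [3 2 0 2 3 0 0], max=3
Drop 3: I rot2 at col 3 lands with bottom-row=3; cleared 0 line(s) (total 0); column heights now [3 2 0 4 4 4 4], max=4
Drop 4: I rot2 at col 0 lands with bottom-row=4; cleared 0 line(s) (total 0); column heights now [5 5 5 5 4 4 4], max=5
Test piece Z rot1 at col 2 (width 2): heights before test = [5 5 5 5 4 4 4]; fits = True

Answer: yes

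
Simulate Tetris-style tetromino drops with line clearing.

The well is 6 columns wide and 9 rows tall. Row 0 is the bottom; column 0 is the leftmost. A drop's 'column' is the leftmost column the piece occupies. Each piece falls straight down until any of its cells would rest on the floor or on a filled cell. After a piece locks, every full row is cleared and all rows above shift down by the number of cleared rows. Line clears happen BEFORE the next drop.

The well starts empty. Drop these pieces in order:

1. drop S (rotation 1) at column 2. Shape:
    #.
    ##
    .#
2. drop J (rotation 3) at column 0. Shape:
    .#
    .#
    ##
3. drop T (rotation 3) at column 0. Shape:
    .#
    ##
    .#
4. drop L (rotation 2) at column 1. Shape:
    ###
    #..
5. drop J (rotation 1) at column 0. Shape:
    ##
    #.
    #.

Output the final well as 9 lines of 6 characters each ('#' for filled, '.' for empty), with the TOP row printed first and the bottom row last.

Drop 1: S rot1 at col 2 lands with bottom-row=0; cleared 0 line(s) (total 0); column heights now [0 0 3 2 0 0], max=3
Drop 2: J rot3 at col 0 lands with bottom-row=0; cleared 0 line(s) (total 0); column heights now [1 3 3 2 0 0], max=3
Drop 3: T rot3 at col 0 lands with bottom-row=3; cleared 0 line(s) (total 0); column heights now [5 6 3 2 0 0], max=6
Drop 4: L rot2 at col 1 lands with bottom-row=6; cleared 0 line(s) (total 0); column heights now [5 8 8 8 0 0], max=8
Drop 5: J rot1 at col 0 lands with bottom-row=6; cleared 0 line(s) (total 0); column heights now [9 9 8 8 0 0], max=9

Answer: ##....
####..
##....
.#....
##....
.#....
.##...
.###..
##.#..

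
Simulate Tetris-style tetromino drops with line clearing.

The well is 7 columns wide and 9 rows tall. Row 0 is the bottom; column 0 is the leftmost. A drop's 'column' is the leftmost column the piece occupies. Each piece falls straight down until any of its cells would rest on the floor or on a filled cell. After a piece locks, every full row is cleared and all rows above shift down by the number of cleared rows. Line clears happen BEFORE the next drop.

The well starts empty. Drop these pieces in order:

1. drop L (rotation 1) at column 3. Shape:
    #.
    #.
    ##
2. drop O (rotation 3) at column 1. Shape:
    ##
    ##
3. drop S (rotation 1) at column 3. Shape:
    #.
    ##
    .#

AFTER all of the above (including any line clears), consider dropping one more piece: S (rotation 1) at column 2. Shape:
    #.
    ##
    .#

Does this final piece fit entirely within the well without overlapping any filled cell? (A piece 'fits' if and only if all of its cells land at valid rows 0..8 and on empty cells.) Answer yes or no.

Answer: yes

Derivation:
Drop 1: L rot1 at col 3 lands with bottom-row=0; cleared 0 line(s) (total 0); column heights now [0 0 0 3 1 0 0], max=3
Drop 2: O rot3 at col 1 lands with bottom-row=0; cleared 0 line(s) (total 0); column heights now [0 2 2 3 1 0 0], max=3
Drop 3: S rot1 at col 3 lands with bottom-row=2; cleared 0 line(s) (total 0); column heights now [0 2 2 5 4 0 0], max=5
Test piece S rot1 at col 2 (width 2): heights before test = [0 2 2 5 4 0 0]; fits = True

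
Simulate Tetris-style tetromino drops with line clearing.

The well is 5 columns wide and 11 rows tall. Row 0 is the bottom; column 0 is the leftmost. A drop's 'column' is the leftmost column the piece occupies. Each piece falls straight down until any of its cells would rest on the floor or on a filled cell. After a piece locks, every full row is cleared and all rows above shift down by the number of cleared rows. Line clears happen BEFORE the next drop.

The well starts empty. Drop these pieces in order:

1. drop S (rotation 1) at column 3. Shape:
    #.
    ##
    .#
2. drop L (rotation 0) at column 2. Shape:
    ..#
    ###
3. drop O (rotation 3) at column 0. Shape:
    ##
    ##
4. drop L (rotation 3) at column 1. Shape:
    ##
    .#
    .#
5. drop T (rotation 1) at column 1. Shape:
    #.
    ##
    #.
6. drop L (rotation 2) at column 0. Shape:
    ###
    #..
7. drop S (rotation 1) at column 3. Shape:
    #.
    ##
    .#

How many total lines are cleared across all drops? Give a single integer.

Answer: 0

Derivation:
Drop 1: S rot1 at col 3 lands with bottom-row=0; cleared 0 line(s) (total 0); column heights now [0 0 0 3 2], max=3
Drop 2: L rot0 at col 2 lands with bottom-row=3; cleared 0 line(s) (total 0); column heights now [0 0 4 4 5], max=5
Drop 3: O rot3 at col 0 lands with bottom-row=0; cleared 0 line(s) (total 0); column heights now [2 2 4 4 5], max=5
Drop 4: L rot3 at col 1 lands with bottom-row=4; cleared 0 line(s) (total 0); column heights now [2 7 7 4 5], max=7
Drop 5: T rot1 at col 1 lands with bottom-row=7; cleared 0 line(s) (total 0); column heights now [2 10 9 4 5], max=10
Drop 6: L rot2 at col 0 lands with bottom-row=9; cleared 0 line(s) (total 0); column heights now [11 11 11 4 5], max=11
Drop 7: S rot1 at col 3 lands with bottom-row=5; cleared 0 line(s) (total 0); column heights now [11 11 11 8 7], max=11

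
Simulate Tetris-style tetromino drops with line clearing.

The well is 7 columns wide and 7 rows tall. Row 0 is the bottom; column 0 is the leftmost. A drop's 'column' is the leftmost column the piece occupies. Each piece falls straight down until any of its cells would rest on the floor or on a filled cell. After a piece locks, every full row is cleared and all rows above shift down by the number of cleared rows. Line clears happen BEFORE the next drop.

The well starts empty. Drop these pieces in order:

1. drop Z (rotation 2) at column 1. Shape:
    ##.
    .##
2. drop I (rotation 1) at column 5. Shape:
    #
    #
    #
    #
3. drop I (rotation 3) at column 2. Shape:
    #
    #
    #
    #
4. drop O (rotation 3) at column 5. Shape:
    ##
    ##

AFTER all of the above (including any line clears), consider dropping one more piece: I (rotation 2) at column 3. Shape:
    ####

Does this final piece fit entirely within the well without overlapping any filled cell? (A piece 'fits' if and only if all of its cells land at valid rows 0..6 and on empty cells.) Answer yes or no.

Drop 1: Z rot2 at col 1 lands with bottom-row=0; cleared 0 line(s) (total 0); column heights now [0 2 2 1 0 0 0], max=2
Drop 2: I rot1 at col 5 lands with bottom-row=0; cleared 0 line(s) (total 0); column heights now [0 2 2 1 0 4 0], max=4
Drop 3: I rot3 at col 2 lands with bottom-row=2; cleared 0 line(s) (total 0); column heights now [0 2 6 1 0 4 0], max=6
Drop 4: O rot3 at col 5 lands with bottom-row=4; cleared 0 line(s) (total 0); column heights now [0 2 6 1 0 6 6], max=6
Test piece I rot2 at col 3 (width 4): heights before test = [0 2 6 1 0 6 6]; fits = True

Answer: yes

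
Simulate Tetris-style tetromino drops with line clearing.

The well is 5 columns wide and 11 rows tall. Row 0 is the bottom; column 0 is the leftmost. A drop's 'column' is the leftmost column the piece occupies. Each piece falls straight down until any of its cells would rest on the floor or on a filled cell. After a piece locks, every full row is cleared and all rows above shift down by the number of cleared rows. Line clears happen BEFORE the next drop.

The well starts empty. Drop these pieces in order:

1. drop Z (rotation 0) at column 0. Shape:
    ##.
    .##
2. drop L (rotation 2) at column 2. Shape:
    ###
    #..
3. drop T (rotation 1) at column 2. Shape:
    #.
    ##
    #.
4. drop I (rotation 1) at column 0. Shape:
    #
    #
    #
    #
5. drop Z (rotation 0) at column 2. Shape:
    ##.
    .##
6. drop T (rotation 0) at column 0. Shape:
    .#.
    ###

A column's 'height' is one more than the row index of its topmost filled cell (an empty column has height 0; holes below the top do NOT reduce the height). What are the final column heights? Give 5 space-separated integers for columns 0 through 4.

Answer: 8 9 8 7 6

Derivation:
Drop 1: Z rot0 at col 0 lands with bottom-row=0; cleared 0 line(s) (total 0); column heights now [2 2 1 0 0], max=2
Drop 2: L rot2 at col 2 lands with bottom-row=1; cleared 0 line(s) (total 0); column heights now [2 2 3 3 3], max=3
Drop 3: T rot1 at col 2 lands with bottom-row=3; cleared 0 line(s) (total 0); column heights now [2 2 6 5 3], max=6
Drop 4: I rot1 at col 0 lands with bottom-row=2; cleared 0 line(s) (total 0); column heights now [6 2 6 5 3], max=6
Drop 5: Z rot0 at col 2 lands with bottom-row=5; cleared 0 line(s) (total 0); column heights now [6 2 7 7 6], max=7
Drop 6: T rot0 at col 0 lands with bottom-row=7; cleared 0 line(s) (total 0); column heights now [8 9 8 7 6], max=9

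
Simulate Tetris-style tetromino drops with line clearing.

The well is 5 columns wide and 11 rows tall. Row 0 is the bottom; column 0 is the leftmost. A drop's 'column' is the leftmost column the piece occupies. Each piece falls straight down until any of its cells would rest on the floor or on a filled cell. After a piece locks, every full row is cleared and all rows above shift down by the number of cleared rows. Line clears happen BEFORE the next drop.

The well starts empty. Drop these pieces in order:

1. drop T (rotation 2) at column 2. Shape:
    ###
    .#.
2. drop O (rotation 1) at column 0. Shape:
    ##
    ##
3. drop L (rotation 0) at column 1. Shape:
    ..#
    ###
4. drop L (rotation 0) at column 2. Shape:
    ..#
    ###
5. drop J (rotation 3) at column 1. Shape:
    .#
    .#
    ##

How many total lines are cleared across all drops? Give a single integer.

Answer: 1

Derivation:
Drop 1: T rot2 at col 2 lands with bottom-row=0; cleared 0 line(s) (total 0); column heights now [0 0 2 2 2], max=2
Drop 2: O rot1 at col 0 lands with bottom-row=0; cleared 1 line(s) (total 1); column heights now [1 1 0 1 0], max=1
Drop 3: L rot0 at col 1 lands with bottom-row=1; cleared 0 line(s) (total 1); column heights now [1 2 2 3 0], max=3
Drop 4: L rot0 at col 2 lands with bottom-row=3; cleared 0 line(s) (total 1); column heights now [1 2 4 4 5], max=5
Drop 5: J rot3 at col 1 lands with bottom-row=4; cleared 0 line(s) (total 1); column heights now [1 5 7 4 5], max=7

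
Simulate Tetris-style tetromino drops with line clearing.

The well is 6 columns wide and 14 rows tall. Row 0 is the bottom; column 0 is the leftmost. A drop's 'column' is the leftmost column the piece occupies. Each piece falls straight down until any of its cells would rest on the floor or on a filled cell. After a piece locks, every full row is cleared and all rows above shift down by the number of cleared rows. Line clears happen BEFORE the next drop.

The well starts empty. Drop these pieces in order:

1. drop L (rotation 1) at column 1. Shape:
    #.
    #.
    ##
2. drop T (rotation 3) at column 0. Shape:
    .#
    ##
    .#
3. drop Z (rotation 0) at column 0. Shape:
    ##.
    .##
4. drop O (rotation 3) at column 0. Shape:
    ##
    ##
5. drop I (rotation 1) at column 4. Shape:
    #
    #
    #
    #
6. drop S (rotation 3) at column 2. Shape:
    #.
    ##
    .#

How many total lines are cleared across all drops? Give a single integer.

Drop 1: L rot1 at col 1 lands with bottom-row=0; cleared 0 line(s) (total 0); column heights now [0 3 1 0 0 0], max=3
Drop 2: T rot3 at col 0 lands with bottom-row=3; cleared 0 line(s) (total 0); column heights now [5 6 1 0 0 0], max=6
Drop 3: Z rot0 at col 0 lands with bottom-row=6; cleared 0 line(s) (total 0); column heights now [8 8 7 0 0 0], max=8
Drop 4: O rot3 at col 0 lands with bottom-row=8; cleared 0 line(s) (total 0); column heights now [10 10 7 0 0 0], max=10
Drop 5: I rot1 at col 4 lands with bottom-row=0; cleared 0 line(s) (total 0); column heights now [10 10 7 0 4 0], max=10
Drop 6: S rot3 at col 2 lands with bottom-row=6; cleared 0 line(s) (total 0); column heights now [10 10 9 8 4 0], max=10

Answer: 0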